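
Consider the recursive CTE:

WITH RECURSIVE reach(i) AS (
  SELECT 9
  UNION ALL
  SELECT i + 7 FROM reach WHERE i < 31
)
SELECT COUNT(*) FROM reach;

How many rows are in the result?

Base: i=9.
Iteration 1: 9 < 31 holds -> i = 9 + 7 = 16.
Iteration 2: 16 < 31 holds -> i = 16 + 7 = 23.
Iteration 3: 23 < 31 holds -> i = 23 + 7 = 30.
Iteration 4: 30 < 31 holds -> i = 30 + 7 = 37.
Iteration 5: 37 < 31 fails; recursion stops.
Total rows emitted: 5.

5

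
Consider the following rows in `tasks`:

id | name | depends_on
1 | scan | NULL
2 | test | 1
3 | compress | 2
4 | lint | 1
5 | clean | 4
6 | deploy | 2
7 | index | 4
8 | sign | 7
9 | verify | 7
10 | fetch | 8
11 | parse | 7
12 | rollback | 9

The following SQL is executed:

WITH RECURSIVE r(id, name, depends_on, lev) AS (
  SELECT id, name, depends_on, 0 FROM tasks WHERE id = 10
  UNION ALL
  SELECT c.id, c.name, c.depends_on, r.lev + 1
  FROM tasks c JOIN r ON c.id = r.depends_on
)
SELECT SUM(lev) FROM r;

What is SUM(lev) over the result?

Base: id=10 (fetch), depends_on=8, lev 0.
Iteration 1: join on id=8 -> sign (id 8, depends_on=7, lev 1).
Iteration 2: join on id=7 -> index (id 7, depends_on=4, lev 2).
Iteration 3: join on id=4 -> lint (id 4, depends_on=1, lev 3).
Iteration 4: join on id=1 -> scan (id 1, depends_on=NULL, lev 4).
Iteration 5: depends_on is NULL; no match; recursion stops.
SUM(lev) = 0 + 1 + 2 + 3 + 4 = 10.

10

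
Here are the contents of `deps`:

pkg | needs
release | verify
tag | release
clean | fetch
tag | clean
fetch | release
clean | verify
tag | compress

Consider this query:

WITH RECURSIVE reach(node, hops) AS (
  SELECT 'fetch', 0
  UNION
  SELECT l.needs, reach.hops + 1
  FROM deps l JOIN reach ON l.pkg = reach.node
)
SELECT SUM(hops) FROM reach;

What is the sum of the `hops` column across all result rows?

Base: (fetch, hops=0).
Iteration 1: edges from {fetch} -> (release, hops=1).
Iteration 2: edges from {release} -> (verify, hops=2).
Iteration 3: no outgoing edges from {verify}; recursion stops.
SUM(hops) = 0 + 1 + 2 = 3.

3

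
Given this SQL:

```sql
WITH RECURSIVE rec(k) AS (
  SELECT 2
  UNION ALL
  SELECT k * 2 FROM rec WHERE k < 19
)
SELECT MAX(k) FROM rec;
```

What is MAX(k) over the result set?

32

Base: k=2.
Iteration 1: 2 < 19 holds -> k = 2 * 2 = 4.
Iteration 2: 4 < 19 holds -> k = 4 * 2 = 8.
Iteration 3: 8 < 19 holds -> k = 8 * 2 = 16.
Iteration 4: 16 < 19 holds -> k = 16 * 2 = 32.
Iteration 5: 32 < 19 fails; recursion stops.
k values: 2, 4, 8, 16, 32; the maximum is 32.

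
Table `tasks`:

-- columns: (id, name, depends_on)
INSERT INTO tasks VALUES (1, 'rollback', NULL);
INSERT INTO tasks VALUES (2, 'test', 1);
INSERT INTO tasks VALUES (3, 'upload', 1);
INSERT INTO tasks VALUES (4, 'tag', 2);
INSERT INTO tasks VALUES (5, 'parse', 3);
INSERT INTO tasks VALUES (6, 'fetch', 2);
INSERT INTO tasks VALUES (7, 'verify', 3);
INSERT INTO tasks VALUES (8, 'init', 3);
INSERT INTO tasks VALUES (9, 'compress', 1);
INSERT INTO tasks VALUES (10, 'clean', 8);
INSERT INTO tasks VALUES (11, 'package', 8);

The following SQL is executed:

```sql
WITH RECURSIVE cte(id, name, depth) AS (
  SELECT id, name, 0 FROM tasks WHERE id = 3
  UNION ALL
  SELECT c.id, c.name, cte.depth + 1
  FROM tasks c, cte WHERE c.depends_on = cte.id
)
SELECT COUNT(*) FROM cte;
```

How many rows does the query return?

6

Base: id=3 (upload) at depth 0.
Iteration 1: rows with depends_on in {3} -> parse (id 5, depth 1), verify (id 7, depth 1), init (id 8, depth 1).
Iteration 2: rows with depends_on in {5,7,8} -> clean (id 10, depth 2), package (id 11, depth 2).
Iteration 3: no rows with depends_on in {10,11}; recursion stops.
Total rows emitted: 6.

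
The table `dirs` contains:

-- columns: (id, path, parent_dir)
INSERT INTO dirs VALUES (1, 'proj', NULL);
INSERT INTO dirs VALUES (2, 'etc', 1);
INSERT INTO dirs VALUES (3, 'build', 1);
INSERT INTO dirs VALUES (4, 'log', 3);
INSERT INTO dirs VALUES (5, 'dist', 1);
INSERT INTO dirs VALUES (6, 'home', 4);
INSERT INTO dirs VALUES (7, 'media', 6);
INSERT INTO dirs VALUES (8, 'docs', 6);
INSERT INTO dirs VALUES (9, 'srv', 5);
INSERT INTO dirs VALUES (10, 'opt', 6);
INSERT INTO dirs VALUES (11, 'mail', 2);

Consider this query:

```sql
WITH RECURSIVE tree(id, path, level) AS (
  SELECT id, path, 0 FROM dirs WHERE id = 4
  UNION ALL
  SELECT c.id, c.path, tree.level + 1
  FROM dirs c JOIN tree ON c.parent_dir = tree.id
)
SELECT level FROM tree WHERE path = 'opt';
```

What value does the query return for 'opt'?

Base: id=4 (log) at level 0.
Iteration 1: rows with parent_dir in {4} -> home (id 6, level 1).
Iteration 2: rows with parent_dir in {6} -> media (id 7, level 2), docs (id 8, level 2), opt (id 10, level 2).
Iteration 3: no rows with parent_dir in {7,8,10}; recursion stops.

2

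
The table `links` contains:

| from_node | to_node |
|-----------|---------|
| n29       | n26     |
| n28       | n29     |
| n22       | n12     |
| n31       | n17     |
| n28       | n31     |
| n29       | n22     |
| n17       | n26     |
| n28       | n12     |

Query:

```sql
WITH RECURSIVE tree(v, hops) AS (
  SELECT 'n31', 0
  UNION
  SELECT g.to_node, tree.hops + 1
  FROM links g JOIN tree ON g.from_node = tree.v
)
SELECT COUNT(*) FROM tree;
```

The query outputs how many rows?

3

Base: (n31, hops=0).
Iteration 1: edges from {n31} -> (n17, hops=1).
Iteration 2: edges from {n17} -> (n26, hops=2).
Iteration 3: no outgoing edges from {n26}; recursion stops.
Total rows emitted: 3.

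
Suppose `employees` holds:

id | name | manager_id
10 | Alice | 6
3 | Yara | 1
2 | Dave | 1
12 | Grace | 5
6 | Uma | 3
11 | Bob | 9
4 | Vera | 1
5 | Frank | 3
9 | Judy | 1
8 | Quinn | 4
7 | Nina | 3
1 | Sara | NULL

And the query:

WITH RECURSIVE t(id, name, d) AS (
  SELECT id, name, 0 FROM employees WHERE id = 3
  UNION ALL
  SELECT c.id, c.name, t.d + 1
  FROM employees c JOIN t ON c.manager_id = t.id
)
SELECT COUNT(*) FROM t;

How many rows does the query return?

Base: id=3 (Yara) at d 0.
Iteration 1: rows with manager_id in {3} -> Frank (id 5, d 1), Uma (id 6, d 1), Nina (id 7, d 1).
Iteration 2: rows with manager_id in {5,6,7} -> Alice (id 10, d 2), Grace (id 12, d 2).
Iteration 3: no rows with manager_id in {10,12}; recursion stops.
Total rows emitted: 6.

6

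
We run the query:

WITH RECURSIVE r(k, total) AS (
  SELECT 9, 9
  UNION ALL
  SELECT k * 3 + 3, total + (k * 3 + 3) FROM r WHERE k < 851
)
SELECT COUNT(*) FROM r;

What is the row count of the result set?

6

Base: k=9, total=9.
Iteration 1: 9 < 851 holds -> k = 9 * 3 + 3 = 30, total = 9 + 30 = 39.
Iteration 2: 30 < 851 holds -> k = 30 * 3 + 3 = 93, total = 39 + 93 = 132.
Iteration 3: 93 < 851 holds -> k = 93 * 3 + 3 = 282, total = 132 + 282 = 414.
Iteration 4: 282 < 851 holds -> k = 282 * 3 + 3 = 849, total = 414 + 849 = 1263.
Iteration 5: 849 < 851 holds -> k = 849 * 3 + 3 = 2550, total = 1263 + 2550 = 3813.
Iteration 6: 2550 < 851 fails; recursion stops.
Total rows emitted: 6.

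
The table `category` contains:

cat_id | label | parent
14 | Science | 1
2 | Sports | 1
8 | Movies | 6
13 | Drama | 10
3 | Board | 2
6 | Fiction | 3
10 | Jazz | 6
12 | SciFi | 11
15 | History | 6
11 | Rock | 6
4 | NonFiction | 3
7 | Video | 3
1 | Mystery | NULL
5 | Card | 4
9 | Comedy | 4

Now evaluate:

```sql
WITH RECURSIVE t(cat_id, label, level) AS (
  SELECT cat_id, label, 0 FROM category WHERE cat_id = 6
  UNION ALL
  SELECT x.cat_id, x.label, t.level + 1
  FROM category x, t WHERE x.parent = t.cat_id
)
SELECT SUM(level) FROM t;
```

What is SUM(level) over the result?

Base: cat_id=6 (Fiction) at level 0.
Iteration 1: rows with parent in {6} -> Movies (id 8, level 1), Jazz (id 10, level 1), Rock (id 11, level 1), History (id 15, level 1).
Iteration 2: rows with parent in {8,10,11,15} -> SciFi (id 12, level 2), Drama (id 13, level 2).
Iteration 3: no rows with parent in {12,13}; recursion stops.
SUM(level) = 0 + 1 + 1 + 1 + 1 + 2 + 2 = 8.

8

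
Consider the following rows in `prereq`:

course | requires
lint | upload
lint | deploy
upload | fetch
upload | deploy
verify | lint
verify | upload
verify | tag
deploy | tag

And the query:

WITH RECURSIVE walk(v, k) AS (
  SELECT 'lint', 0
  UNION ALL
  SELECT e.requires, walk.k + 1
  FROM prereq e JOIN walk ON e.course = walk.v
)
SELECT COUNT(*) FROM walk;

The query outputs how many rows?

Base: (lint, k=0).
Iteration 1: edges from {lint} -> (deploy, k=1), (upload, k=1).
Iteration 2: edges from {deploy,upload} -> (deploy, k=2), (fetch, k=2), (tag, k=2).
Iteration 3: edges from {deploy,fetch,tag} -> (tag, k=3).
Iteration 4: no outgoing edges from {tag}; recursion stops.
Total rows emitted: 7.

7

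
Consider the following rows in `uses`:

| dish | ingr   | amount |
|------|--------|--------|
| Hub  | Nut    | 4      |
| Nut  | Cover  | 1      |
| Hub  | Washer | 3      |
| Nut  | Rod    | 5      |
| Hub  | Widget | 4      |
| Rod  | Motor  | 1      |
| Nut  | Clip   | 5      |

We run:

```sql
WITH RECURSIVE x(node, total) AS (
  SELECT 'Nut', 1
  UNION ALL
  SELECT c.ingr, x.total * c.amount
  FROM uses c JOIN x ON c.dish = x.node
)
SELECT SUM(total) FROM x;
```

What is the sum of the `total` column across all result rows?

Base: (Nut, total=1).
Iteration 1: components of {Nut} -> Clip = 1*5 = 5, Cover = 1*1 = 1, Rod = 1*5 = 5.
Iteration 2: components of {Clip,Cover,Rod} -> Motor = 5*1 = 5.
Iteration 3: no further components; recursion stops.
SUM(total) = 1 + 1 + 5 + 5 + 5 = 17.

17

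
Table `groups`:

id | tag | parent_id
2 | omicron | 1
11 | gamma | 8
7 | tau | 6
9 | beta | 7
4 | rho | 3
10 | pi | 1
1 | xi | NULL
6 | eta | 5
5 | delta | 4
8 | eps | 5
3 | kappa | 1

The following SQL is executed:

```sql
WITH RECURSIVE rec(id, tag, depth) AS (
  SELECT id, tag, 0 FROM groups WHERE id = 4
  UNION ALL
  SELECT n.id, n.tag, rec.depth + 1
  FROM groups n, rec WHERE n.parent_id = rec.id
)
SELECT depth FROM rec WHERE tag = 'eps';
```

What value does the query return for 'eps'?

2

Base: id=4 (rho) at depth 0.
Iteration 1: rows with parent_id in {4} -> delta (id 5, depth 1).
Iteration 2: rows with parent_id in {5} -> eta (id 6, depth 2), eps (id 8, depth 2).
Iteration 3: rows with parent_id in {6,8} -> tau (id 7, depth 3), gamma (id 11, depth 3).
Iteration 4: rows with parent_id in {7,11} -> beta (id 9, depth 4).
Iteration 5: no rows with parent_id in {9}; recursion stops.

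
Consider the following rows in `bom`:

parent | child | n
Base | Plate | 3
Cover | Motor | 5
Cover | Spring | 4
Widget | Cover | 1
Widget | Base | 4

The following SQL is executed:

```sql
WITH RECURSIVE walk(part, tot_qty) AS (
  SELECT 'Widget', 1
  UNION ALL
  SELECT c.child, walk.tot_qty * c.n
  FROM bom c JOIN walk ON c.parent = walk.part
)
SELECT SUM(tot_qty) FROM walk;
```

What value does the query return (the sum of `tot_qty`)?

Base: (Widget, tot_qty=1).
Iteration 1: components of {Widget} -> Base = 1*4 = 4, Cover = 1*1 = 1.
Iteration 2: components of {Base,Cover} -> Motor = 1*5 = 5, Plate = 4*3 = 12, Spring = 1*4 = 4.
Iteration 3: no further components; recursion stops.
SUM(tot_qty) = 1 + 1 + 4 + 5 + 4 + 12 = 27.

27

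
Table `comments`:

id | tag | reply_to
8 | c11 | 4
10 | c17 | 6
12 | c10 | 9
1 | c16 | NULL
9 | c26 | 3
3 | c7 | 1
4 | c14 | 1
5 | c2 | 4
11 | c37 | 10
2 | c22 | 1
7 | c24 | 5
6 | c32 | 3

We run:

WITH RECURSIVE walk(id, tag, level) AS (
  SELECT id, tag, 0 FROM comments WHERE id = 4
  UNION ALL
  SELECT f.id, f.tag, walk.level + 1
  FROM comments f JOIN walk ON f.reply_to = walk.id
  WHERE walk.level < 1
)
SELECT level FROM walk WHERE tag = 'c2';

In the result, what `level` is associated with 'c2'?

1

Base: id=4 (c14) at level 0.
Iteration 1: rows with reply_to in {4} -> c2 (id 5, level 1), c11 (id 8, level 1).
Iteration 2: level < 1 fails for all current rows; recursion stops.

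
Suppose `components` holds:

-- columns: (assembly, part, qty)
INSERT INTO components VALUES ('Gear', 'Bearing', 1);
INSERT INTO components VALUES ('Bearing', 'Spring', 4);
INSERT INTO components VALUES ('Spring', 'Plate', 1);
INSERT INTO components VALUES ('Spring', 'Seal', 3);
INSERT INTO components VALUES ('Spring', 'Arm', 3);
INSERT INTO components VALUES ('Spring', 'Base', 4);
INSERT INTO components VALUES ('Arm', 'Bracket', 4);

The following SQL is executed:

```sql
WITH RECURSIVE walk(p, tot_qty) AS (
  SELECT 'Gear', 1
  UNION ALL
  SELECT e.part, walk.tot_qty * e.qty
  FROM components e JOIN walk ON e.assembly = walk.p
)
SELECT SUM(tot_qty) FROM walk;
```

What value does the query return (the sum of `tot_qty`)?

Base: (Gear, tot_qty=1).
Iteration 1: components of {Gear} -> Bearing = 1*1 = 1.
Iteration 2: components of {Bearing} -> Spring = 1*4 = 4.
Iteration 3: components of {Spring} -> Arm = 4*3 = 12, Base = 4*4 = 16, Plate = 4*1 = 4, Seal = 4*3 = 12.
Iteration 4: components of {Arm,Base,Plate,Seal} -> Bracket = 12*4 = 48.
Iteration 5: no further components; recursion stops.
SUM(tot_qty) = 1 + 1 + 4 + 4 + 12 + 12 + 16 + 48 = 98.

98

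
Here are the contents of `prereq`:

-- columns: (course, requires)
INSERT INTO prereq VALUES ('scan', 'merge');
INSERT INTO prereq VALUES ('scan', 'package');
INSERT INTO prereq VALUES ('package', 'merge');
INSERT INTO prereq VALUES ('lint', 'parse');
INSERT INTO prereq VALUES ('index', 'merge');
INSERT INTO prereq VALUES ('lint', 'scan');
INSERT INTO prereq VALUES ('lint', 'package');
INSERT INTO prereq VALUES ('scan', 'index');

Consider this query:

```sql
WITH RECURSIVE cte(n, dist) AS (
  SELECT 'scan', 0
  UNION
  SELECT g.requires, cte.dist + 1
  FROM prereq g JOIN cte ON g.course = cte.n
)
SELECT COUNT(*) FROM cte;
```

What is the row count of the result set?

5

Base: (scan, dist=0).
Iteration 1: edges from {scan} -> (index, dist=1), (merge, dist=1), (package, dist=1).
Iteration 2: edges from {index,merge,package} -> (merge, dist=2). [UNION drops 1 duplicate row(s)]
Iteration 3: no outgoing edges from {merge}; recursion stops.
Total rows emitted: 5.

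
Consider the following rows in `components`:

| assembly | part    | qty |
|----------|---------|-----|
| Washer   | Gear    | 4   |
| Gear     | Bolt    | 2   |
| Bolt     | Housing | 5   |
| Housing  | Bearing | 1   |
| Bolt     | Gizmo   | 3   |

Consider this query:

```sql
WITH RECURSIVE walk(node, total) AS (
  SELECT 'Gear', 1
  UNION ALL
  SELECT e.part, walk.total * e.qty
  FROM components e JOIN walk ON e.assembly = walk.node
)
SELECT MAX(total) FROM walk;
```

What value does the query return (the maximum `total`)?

10

Base: (Gear, total=1).
Iteration 1: components of {Gear} -> Bolt = 1*2 = 2.
Iteration 2: components of {Bolt} -> Gizmo = 2*3 = 6, Housing = 2*5 = 10.
Iteration 3: components of {Gizmo,Housing} -> Bearing = 10*1 = 10.
Iteration 4: no further components; recursion stops.
total values: 1, 2, 10, 6, 10; the maximum is 10.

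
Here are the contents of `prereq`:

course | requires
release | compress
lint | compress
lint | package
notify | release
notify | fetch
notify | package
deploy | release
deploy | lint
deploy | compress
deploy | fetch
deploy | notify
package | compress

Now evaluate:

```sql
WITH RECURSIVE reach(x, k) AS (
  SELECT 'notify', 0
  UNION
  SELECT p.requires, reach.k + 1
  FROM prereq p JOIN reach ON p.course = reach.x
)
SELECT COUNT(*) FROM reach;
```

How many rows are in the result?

5

Base: (notify, k=0).
Iteration 1: edges from {notify} -> (fetch, k=1), (package, k=1), (release, k=1).
Iteration 2: edges from {fetch,package,release} -> (compress, k=2). [UNION drops 1 duplicate row(s)]
Iteration 3: no outgoing edges from {compress}; recursion stops.
Total rows emitted: 5.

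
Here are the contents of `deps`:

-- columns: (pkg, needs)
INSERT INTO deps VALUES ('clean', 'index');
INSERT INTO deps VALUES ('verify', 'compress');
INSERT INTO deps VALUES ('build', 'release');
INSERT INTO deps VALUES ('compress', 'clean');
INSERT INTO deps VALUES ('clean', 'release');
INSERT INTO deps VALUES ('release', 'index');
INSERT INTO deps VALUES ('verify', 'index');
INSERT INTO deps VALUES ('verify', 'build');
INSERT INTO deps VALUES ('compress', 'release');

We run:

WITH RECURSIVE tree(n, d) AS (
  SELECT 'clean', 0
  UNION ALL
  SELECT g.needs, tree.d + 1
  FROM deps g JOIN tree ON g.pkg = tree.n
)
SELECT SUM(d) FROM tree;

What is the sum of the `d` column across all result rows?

Base: (clean, d=0).
Iteration 1: edges from {clean} -> (index, d=1), (release, d=1).
Iteration 2: edges from {index,release} -> (index, d=2).
Iteration 3: no outgoing edges from {index}; recursion stops.
SUM(d) = 0 + 1 + 1 + 2 = 4.

4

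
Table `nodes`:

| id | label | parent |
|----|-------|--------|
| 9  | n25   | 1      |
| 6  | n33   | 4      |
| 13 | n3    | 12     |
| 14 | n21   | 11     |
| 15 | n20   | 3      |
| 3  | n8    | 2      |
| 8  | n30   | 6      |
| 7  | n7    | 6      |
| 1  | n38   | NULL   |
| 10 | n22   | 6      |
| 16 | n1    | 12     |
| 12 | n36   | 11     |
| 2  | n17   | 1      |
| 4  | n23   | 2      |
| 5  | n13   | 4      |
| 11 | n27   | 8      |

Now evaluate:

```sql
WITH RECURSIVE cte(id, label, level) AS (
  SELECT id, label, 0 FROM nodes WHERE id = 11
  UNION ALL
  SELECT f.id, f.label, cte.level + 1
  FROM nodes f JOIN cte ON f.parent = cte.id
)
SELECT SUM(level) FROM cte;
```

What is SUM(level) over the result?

Base: id=11 (n27) at level 0.
Iteration 1: rows with parent in {11} -> n36 (id 12, level 1), n21 (id 14, level 1).
Iteration 2: rows with parent in {12,14} -> n3 (id 13, level 2), n1 (id 16, level 2).
Iteration 3: no rows with parent in {13,16}; recursion stops.
SUM(level) = 0 + 1 + 1 + 2 + 2 = 6.

6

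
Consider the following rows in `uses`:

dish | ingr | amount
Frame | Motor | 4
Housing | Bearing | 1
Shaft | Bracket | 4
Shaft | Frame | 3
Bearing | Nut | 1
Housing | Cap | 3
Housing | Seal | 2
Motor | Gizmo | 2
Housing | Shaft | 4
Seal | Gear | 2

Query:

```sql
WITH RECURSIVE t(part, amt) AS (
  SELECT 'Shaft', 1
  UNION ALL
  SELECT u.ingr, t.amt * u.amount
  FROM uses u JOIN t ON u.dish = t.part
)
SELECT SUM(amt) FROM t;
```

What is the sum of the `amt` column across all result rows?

Base: (Shaft, amt=1).
Iteration 1: components of {Shaft} -> Bracket = 1*4 = 4, Frame = 1*3 = 3.
Iteration 2: components of {Bracket,Frame} -> Motor = 3*4 = 12.
Iteration 3: components of {Motor} -> Gizmo = 12*2 = 24.
Iteration 4: no further components; recursion stops.
SUM(amt) = 1 + 3 + 4 + 12 + 24 = 44.

44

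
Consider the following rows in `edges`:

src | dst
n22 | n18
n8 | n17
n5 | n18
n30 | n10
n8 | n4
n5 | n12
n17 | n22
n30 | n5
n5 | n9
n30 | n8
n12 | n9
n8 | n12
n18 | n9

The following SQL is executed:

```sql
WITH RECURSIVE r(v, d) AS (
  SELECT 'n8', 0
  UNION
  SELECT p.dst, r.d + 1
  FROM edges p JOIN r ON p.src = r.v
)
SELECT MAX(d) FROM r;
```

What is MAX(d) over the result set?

4

Base: (n8, d=0).
Iteration 1: edges from {n8} -> (n12, d=1), (n17, d=1), (n4, d=1).
Iteration 2: edges from {n12,n17,n4} -> (n22, d=2), (n9, d=2).
Iteration 3: edges from {n22,n9} -> (n18, d=3).
Iteration 4: edges from {n18} -> (n9, d=4).
Iteration 5: no outgoing edges from {n9}; recursion stops.
d values: 0, 1, 1, 1, 2, 2, 3, 4; the maximum is 4.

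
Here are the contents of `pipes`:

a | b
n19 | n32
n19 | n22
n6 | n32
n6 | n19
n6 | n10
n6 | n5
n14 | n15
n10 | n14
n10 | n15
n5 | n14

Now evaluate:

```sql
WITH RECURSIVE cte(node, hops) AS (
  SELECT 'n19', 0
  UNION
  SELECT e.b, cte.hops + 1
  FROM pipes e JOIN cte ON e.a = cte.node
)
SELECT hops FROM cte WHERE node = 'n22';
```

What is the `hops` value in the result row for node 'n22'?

Base: (n19, hops=0).
Iteration 1: edges from {n19} -> (n22, hops=1), (n32, hops=1).
Iteration 2: no outgoing edges from {n22,n32}; recursion stops.

1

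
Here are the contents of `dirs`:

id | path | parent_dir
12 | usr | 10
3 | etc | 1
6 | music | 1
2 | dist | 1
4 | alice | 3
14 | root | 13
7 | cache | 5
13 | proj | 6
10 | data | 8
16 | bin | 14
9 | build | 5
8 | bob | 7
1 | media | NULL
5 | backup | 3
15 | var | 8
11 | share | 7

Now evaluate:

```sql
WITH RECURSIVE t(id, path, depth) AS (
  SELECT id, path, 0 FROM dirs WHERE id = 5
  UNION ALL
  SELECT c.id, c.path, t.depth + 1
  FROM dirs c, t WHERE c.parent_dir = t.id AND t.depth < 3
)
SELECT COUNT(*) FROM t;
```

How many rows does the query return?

7

Base: id=5 (backup) at depth 0.
Iteration 1: rows with parent_dir in {5} -> cache (id 7, depth 1), build (id 9, depth 1).
Iteration 2: rows with parent_dir in {7,9} -> bob (id 8, depth 2), share (id 11, depth 2).
Iteration 3: rows with parent_dir in {8,11} -> data (id 10, depth 3), var (id 15, depth 3).
Iteration 4: depth < 3 fails for all current rows; recursion stops.
Total rows emitted: 7.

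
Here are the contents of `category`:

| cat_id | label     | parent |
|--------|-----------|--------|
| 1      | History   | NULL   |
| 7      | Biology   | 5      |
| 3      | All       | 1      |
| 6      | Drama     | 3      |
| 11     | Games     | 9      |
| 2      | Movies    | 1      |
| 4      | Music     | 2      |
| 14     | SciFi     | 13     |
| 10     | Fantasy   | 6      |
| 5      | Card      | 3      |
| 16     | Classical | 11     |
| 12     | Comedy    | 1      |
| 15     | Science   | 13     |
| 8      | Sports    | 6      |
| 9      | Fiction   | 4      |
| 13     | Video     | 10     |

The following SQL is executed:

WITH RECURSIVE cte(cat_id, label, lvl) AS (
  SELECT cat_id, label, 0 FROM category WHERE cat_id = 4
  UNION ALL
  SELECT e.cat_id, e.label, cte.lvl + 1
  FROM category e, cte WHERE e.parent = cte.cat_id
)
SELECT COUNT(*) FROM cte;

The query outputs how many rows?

4

Base: cat_id=4 (Music) at lvl 0.
Iteration 1: rows with parent in {4} -> Fiction (id 9, lvl 1).
Iteration 2: rows with parent in {9} -> Games (id 11, lvl 2).
Iteration 3: rows with parent in {11} -> Classical (id 16, lvl 3).
Iteration 4: no rows with parent in {16}; recursion stops.
Total rows emitted: 4.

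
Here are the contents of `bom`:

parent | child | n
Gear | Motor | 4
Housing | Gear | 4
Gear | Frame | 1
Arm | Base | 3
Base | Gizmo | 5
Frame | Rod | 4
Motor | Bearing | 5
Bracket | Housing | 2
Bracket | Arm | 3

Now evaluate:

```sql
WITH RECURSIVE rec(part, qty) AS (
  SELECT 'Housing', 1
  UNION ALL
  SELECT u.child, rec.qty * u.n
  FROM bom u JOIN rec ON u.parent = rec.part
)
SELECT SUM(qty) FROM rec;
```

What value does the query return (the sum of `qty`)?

Base: (Housing, qty=1).
Iteration 1: components of {Housing} -> Gear = 1*4 = 4.
Iteration 2: components of {Gear} -> Frame = 4*1 = 4, Motor = 4*4 = 16.
Iteration 3: components of {Frame,Motor} -> Bearing = 16*5 = 80, Rod = 4*4 = 16.
Iteration 4: no further components; recursion stops.
SUM(qty) = 1 + 4 + 16 + 4 + 80 + 16 = 121.

121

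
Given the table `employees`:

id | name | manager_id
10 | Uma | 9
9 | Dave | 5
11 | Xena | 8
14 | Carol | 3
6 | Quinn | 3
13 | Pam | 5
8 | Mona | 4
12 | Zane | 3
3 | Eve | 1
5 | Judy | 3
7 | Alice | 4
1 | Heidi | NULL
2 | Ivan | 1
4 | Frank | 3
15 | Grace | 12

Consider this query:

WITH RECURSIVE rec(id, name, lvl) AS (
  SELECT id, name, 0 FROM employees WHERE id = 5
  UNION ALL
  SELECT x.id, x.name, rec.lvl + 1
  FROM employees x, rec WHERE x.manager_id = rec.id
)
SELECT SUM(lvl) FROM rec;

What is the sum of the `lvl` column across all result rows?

4

Base: id=5 (Judy) at lvl 0.
Iteration 1: rows with manager_id in {5} -> Dave (id 9, lvl 1), Pam (id 13, lvl 1).
Iteration 2: rows with manager_id in {9,13} -> Uma (id 10, lvl 2).
Iteration 3: no rows with manager_id in {10}; recursion stops.
SUM(lvl) = 0 + 1 + 1 + 2 = 4.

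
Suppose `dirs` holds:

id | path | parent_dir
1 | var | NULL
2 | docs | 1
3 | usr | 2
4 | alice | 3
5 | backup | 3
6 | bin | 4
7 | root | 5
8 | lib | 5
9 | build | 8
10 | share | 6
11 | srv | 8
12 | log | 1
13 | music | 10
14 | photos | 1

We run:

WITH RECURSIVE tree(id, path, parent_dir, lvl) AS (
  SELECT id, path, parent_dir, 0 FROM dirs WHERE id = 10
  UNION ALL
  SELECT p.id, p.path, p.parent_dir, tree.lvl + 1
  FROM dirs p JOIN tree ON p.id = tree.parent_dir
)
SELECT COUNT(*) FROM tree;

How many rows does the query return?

Base: id=10 (share), parent_dir=6, lvl 0.
Iteration 1: join on id=6 -> bin (id 6, parent_dir=4, lvl 1).
Iteration 2: join on id=4 -> alice (id 4, parent_dir=3, lvl 2).
Iteration 3: join on id=3 -> usr (id 3, parent_dir=2, lvl 3).
Iteration 4: join on id=2 -> docs (id 2, parent_dir=1, lvl 4).
Iteration 5: join on id=1 -> var (id 1, parent_dir=NULL, lvl 5).
Iteration 6: parent_dir is NULL; no match; recursion stops.
Total rows emitted: 6.

6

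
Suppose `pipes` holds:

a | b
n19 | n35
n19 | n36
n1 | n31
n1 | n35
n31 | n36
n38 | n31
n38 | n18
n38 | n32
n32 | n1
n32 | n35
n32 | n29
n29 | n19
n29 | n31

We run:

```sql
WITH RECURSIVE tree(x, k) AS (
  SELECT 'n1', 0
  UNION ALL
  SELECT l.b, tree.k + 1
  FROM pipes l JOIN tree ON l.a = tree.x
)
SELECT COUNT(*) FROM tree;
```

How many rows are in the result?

Base: (n1, k=0).
Iteration 1: edges from {n1} -> (n31, k=1), (n35, k=1).
Iteration 2: edges from {n31,n35} -> (n36, k=2).
Iteration 3: no outgoing edges from {n36}; recursion stops.
Total rows emitted: 4.

4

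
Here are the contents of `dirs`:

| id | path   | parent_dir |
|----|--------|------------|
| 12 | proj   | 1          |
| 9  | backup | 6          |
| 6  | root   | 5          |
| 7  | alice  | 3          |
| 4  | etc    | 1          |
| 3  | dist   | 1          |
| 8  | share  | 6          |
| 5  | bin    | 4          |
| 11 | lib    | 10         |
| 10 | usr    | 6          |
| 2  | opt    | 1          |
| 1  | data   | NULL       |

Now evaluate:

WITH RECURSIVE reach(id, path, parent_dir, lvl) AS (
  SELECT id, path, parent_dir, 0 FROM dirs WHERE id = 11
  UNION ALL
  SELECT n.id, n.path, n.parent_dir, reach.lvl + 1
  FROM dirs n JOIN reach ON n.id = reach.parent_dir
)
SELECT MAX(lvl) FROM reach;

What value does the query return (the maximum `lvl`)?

Base: id=11 (lib), parent_dir=10, lvl 0.
Iteration 1: join on id=10 -> usr (id 10, parent_dir=6, lvl 1).
Iteration 2: join on id=6 -> root (id 6, parent_dir=5, lvl 2).
Iteration 3: join on id=5 -> bin (id 5, parent_dir=4, lvl 3).
Iteration 4: join on id=4 -> etc (id 4, parent_dir=1, lvl 4).
Iteration 5: join on id=1 -> data (id 1, parent_dir=NULL, lvl 5).
Iteration 6: parent_dir is NULL; no match; recursion stops.
lvl values: 0, 1, 2, 3, 4, 5; the maximum is 5.

5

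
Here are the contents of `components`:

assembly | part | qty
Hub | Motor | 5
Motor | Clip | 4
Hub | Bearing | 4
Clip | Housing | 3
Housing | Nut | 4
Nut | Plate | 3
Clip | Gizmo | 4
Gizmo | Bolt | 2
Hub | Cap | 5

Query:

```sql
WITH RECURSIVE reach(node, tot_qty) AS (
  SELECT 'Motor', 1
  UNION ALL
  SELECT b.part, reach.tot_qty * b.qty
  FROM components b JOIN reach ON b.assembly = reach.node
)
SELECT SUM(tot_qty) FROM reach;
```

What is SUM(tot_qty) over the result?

Base: (Motor, tot_qty=1).
Iteration 1: components of {Motor} -> Clip = 1*4 = 4.
Iteration 2: components of {Clip} -> Gizmo = 4*4 = 16, Housing = 4*3 = 12.
Iteration 3: components of {Gizmo,Housing} -> Bolt = 16*2 = 32, Nut = 12*4 = 48.
Iteration 4: components of {Bolt,Nut} -> Plate = 48*3 = 144.
Iteration 5: no further components; recursion stops.
SUM(tot_qty) = 1 + 4 + 12 + 16 + 48 + 32 + 144 = 257.

257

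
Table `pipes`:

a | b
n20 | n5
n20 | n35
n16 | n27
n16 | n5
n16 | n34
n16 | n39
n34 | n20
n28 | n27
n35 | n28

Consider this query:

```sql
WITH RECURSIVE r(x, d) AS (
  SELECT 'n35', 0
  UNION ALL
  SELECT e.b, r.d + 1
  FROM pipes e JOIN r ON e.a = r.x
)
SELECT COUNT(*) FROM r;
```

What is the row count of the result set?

Base: (n35, d=0).
Iteration 1: edges from {n35} -> (n28, d=1).
Iteration 2: edges from {n28} -> (n27, d=2).
Iteration 3: no outgoing edges from {n27}; recursion stops.
Total rows emitted: 3.

3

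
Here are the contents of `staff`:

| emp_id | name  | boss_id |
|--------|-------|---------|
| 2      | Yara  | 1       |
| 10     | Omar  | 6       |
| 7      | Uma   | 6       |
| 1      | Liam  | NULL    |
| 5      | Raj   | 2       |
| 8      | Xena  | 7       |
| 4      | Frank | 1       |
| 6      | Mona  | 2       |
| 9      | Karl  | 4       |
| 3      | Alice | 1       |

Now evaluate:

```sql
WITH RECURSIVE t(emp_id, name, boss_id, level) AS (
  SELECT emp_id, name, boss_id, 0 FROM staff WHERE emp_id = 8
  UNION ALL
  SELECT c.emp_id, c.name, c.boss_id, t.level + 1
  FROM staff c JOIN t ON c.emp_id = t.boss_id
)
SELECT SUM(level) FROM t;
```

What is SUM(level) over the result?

10

Base: emp_id=8 (Xena), boss_id=7, level 0.
Iteration 1: join on emp_id=7 -> Uma (id 7, boss_id=6, level 1).
Iteration 2: join on emp_id=6 -> Mona (id 6, boss_id=2, level 2).
Iteration 3: join on emp_id=2 -> Yara (id 2, boss_id=1, level 3).
Iteration 4: join on emp_id=1 -> Liam (id 1, boss_id=NULL, level 4).
Iteration 5: boss_id is NULL; no match; recursion stops.
SUM(level) = 0 + 1 + 2 + 3 + 4 = 10.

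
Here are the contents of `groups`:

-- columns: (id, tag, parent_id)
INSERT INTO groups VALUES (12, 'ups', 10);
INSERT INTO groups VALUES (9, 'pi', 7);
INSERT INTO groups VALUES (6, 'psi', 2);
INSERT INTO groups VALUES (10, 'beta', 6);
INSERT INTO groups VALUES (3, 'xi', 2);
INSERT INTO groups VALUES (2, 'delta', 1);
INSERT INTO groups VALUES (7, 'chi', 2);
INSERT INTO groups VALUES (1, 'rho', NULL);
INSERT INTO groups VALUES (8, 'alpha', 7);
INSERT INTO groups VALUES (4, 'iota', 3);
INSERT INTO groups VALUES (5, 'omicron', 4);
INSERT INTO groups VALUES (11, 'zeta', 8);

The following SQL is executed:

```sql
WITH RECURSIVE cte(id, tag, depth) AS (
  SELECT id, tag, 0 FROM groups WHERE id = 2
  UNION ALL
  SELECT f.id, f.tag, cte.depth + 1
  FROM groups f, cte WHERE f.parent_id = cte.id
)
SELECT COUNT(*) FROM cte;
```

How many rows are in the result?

11

Base: id=2 (delta) at depth 0.
Iteration 1: rows with parent_id in {2} -> xi (id 3, depth 1), psi (id 6, depth 1), chi (id 7, depth 1).
Iteration 2: rows with parent_id in {3,6,7} -> iota (id 4, depth 2), alpha (id 8, depth 2), pi (id 9, depth 2), beta (id 10, depth 2).
Iteration 3: rows with parent_id in {4,8,9,10} -> omicron (id 5, depth 3), zeta (id 11, depth 3), ups (id 12, depth 3).
Iteration 4: no rows with parent_id in {5,11,12}; recursion stops.
Total rows emitted: 11.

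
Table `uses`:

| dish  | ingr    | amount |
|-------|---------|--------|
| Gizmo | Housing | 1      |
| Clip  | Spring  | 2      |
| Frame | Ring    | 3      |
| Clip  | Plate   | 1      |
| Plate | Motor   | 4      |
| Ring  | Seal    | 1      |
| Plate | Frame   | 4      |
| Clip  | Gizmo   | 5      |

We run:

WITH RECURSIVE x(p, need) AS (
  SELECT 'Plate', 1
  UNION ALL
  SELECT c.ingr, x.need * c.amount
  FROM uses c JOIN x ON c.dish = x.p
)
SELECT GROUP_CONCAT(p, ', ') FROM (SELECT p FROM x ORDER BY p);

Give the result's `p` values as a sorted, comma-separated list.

Frame, Motor, Plate, Ring, Seal

Base: (Plate, need=1).
Iteration 1: components of {Plate} -> Frame = 1*4 = 4, Motor = 1*4 = 4.
Iteration 2: components of {Frame,Motor} -> Ring = 4*3 = 12.
Iteration 3: components of {Ring} -> Seal = 12*1 = 12.
Iteration 4: no further components; recursion stops.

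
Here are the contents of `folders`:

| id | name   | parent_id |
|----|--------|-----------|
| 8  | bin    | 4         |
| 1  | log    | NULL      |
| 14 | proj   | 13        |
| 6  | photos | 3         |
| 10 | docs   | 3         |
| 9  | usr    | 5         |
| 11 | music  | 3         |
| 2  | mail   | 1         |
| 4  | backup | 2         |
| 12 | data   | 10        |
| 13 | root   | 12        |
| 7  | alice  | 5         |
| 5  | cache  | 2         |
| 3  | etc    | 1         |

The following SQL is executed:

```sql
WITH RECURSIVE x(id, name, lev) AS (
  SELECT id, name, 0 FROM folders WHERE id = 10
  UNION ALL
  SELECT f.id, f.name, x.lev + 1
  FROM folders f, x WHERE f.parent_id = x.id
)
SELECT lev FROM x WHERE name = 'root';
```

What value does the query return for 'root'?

2

Base: id=10 (docs) at lev 0.
Iteration 1: rows with parent_id in {10} -> data (id 12, lev 1).
Iteration 2: rows with parent_id in {12} -> root (id 13, lev 2).
Iteration 3: rows with parent_id in {13} -> proj (id 14, lev 3).
Iteration 4: no rows with parent_id in {14}; recursion stops.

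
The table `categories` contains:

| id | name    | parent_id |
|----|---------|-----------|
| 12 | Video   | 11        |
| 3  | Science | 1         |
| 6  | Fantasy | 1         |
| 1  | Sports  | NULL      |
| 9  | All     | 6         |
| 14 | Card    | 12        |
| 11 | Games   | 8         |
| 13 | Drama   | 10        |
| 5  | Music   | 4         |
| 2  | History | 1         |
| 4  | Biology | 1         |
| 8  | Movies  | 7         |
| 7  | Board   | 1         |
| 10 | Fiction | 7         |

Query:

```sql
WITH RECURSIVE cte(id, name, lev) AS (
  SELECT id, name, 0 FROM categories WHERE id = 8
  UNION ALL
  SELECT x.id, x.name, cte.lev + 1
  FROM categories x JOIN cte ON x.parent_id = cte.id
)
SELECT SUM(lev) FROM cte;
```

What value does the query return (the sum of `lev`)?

Base: id=8 (Movies) at lev 0.
Iteration 1: rows with parent_id in {8} -> Games (id 11, lev 1).
Iteration 2: rows with parent_id in {11} -> Video (id 12, lev 2).
Iteration 3: rows with parent_id in {12} -> Card (id 14, lev 3).
Iteration 4: no rows with parent_id in {14}; recursion stops.
SUM(lev) = 0 + 1 + 2 + 3 = 6.

6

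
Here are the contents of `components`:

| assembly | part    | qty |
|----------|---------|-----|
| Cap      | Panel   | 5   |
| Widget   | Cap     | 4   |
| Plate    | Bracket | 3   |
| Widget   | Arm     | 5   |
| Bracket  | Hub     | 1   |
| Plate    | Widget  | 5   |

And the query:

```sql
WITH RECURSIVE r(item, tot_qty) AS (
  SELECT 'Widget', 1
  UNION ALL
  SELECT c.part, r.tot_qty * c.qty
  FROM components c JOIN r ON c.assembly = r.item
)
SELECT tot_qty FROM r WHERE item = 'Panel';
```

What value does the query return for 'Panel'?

Base: (Widget, tot_qty=1).
Iteration 1: components of {Widget} -> Arm = 1*5 = 5, Cap = 1*4 = 4.
Iteration 2: components of {Arm,Cap} -> Panel = 4*5 = 20.
Iteration 3: no further components; recursion stops.

20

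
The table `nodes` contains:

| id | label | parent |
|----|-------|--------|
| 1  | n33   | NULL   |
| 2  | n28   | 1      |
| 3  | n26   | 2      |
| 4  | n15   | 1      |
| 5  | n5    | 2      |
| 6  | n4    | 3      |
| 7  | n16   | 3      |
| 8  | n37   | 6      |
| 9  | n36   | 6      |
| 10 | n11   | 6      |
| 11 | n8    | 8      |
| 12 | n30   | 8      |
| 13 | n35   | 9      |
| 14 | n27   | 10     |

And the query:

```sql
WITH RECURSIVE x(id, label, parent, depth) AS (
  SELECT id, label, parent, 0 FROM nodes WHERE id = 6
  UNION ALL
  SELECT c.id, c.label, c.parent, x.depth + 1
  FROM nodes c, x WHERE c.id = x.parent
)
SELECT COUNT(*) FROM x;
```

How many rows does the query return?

4

Base: id=6 (n4), parent=3, depth 0.
Iteration 1: join on id=3 -> n26 (id 3, parent=2, depth 1).
Iteration 2: join on id=2 -> n28 (id 2, parent=1, depth 2).
Iteration 3: join on id=1 -> n33 (id 1, parent=NULL, depth 3).
Iteration 4: parent is NULL; no match; recursion stops.
Total rows emitted: 4.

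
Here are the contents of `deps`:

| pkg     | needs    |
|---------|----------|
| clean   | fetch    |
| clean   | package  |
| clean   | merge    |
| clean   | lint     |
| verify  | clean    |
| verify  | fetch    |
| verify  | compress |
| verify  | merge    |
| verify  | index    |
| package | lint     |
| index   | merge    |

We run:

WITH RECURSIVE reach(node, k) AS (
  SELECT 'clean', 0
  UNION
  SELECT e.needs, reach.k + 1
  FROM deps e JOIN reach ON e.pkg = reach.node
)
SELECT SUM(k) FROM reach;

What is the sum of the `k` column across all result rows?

6

Base: (clean, k=0).
Iteration 1: edges from {clean} -> (fetch, k=1), (lint, k=1), (merge, k=1), (package, k=1).
Iteration 2: edges from {fetch,lint,merge,package} -> (lint, k=2).
Iteration 3: no outgoing edges from {lint}; recursion stops.
SUM(k) = 0 + 1 + 1 + 1 + 1 + 2 = 6.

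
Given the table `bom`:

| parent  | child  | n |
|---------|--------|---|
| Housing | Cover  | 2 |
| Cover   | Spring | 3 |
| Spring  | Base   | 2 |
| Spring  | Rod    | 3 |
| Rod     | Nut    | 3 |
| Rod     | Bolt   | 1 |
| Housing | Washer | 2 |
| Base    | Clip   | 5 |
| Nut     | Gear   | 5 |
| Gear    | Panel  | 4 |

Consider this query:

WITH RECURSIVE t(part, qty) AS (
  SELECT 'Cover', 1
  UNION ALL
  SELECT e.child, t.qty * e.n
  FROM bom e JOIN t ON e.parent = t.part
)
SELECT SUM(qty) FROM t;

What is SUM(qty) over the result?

Base: (Cover, qty=1).
Iteration 1: components of {Cover} -> Spring = 1*3 = 3.
Iteration 2: components of {Spring} -> Base = 3*2 = 6, Rod = 3*3 = 9.
Iteration 3: components of {Base,Rod} -> Bolt = 9*1 = 9, Clip = 6*5 = 30, Nut = 9*3 = 27.
Iteration 4: components of {Bolt,Clip,Nut} -> Gear = 27*5 = 135.
Iteration 5: components of {Gear} -> Panel = 135*4 = 540.
Iteration 6: no further components; recursion stops.
SUM(qty) = 1 + 3 + 6 + 9 + 30 + 27 + 9 + 135 + 540 = 760.

760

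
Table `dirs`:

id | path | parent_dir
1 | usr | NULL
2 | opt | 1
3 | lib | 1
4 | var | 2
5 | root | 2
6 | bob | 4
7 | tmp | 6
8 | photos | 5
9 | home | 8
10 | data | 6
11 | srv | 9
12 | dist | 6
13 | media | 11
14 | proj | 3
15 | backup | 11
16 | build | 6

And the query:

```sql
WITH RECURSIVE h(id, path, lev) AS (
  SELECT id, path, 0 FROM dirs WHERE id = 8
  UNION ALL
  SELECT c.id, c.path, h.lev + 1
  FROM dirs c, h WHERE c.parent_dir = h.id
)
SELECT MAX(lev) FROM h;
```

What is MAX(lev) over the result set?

3

Base: id=8 (photos) at lev 0.
Iteration 1: rows with parent_dir in {8} -> home (id 9, lev 1).
Iteration 2: rows with parent_dir in {9} -> srv (id 11, lev 2).
Iteration 3: rows with parent_dir in {11} -> media (id 13, lev 3), backup (id 15, lev 3).
Iteration 4: no rows with parent_dir in {13,15}; recursion stops.
lev values: 0, 1, 2, 3, 3; the maximum is 3.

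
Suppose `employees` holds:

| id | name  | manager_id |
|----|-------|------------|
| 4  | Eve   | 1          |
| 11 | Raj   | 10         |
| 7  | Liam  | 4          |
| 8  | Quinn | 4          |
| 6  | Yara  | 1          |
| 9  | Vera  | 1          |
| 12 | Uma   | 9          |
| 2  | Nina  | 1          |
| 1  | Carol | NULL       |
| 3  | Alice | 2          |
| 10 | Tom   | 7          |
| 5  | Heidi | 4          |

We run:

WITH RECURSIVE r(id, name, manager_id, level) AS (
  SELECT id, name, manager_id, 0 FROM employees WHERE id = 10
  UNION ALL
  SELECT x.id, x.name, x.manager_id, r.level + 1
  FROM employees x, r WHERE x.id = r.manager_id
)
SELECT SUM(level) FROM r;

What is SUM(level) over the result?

Base: id=10 (Tom), manager_id=7, level 0.
Iteration 1: join on id=7 -> Liam (id 7, manager_id=4, level 1).
Iteration 2: join on id=4 -> Eve (id 4, manager_id=1, level 2).
Iteration 3: join on id=1 -> Carol (id 1, manager_id=NULL, level 3).
Iteration 4: manager_id is NULL; no match; recursion stops.
SUM(level) = 0 + 1 + 2 + 3 = 6.

6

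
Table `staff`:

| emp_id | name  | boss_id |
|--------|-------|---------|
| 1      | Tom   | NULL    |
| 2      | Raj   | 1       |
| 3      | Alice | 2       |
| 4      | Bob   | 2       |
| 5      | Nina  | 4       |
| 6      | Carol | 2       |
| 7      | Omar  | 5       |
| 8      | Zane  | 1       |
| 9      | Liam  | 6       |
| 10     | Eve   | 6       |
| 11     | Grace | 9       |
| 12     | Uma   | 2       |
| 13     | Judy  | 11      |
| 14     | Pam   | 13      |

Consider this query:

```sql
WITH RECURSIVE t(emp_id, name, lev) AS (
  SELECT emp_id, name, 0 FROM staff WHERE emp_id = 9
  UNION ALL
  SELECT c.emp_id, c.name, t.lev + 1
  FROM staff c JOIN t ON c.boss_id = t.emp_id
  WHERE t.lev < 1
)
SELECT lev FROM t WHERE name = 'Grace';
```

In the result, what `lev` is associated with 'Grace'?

Base: emp_id=9 (Liam) at lev 0.
Iteration 1: rows with boss_id in {9} -> Grace (id 11, lev 1).
Iteration 2: lev < 1 fails for all current rows; recursion stops.

1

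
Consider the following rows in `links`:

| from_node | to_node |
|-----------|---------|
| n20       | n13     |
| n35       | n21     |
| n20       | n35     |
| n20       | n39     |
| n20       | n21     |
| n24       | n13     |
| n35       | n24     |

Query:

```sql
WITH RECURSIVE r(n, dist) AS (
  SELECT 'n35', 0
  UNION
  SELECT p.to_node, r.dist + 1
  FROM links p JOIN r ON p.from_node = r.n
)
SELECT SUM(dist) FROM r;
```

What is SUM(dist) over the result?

4

Base: (n35, dist=0).
Iteration 1: edges from {n35} -> (n21, dist=1), (n24, dist=1).
Iteration 2: edges from {n21,n24} -> (n13, dist=2).
Iteration 3: no outgoing edges from {n13}; recursion stops.
SUM(dist) = 0 + 1 + 1 + 2 = 4.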